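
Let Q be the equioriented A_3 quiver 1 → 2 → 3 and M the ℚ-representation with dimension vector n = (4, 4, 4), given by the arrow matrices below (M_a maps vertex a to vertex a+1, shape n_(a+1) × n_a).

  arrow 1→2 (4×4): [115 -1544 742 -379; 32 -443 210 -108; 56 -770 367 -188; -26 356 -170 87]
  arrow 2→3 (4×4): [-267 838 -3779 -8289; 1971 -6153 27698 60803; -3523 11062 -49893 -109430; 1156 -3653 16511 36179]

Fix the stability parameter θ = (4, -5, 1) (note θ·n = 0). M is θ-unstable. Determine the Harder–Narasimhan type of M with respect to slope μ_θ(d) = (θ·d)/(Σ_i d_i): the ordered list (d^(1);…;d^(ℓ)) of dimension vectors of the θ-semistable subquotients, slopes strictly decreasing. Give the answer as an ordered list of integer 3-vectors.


Interval decomposition of M: I[1,2], I[1,3]^3, I[3,3].
HN type (ℓ=2): μ^(1)=1; μ^(2)=-1/2

((0, 0, 4); (4, 4, 0))


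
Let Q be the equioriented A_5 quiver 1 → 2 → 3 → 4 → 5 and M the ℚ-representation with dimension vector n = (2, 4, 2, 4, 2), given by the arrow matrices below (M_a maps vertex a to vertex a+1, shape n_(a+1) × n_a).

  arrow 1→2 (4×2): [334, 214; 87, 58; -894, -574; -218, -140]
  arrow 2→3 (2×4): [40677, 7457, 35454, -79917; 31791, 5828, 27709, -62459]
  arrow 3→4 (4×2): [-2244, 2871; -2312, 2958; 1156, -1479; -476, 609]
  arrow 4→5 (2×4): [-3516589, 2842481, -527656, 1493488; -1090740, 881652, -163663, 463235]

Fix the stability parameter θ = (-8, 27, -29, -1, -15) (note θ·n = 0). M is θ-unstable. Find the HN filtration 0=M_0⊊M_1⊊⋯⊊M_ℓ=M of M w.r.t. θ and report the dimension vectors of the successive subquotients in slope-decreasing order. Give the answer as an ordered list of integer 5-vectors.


Interval decomposition of M: I[1,3], I[1,5], I[2,2]^2, I[4,4]^2, I[4,5].
HN type (ℓ=4): μ^(1)=27; μ^(2)=-1; μ^(3)=-9/2; μ^(4)=-8

((0, 2, 0, 0, 0); (0, 1, 1, 2, 0); (0, 1, 1, 1, 1); (2, 0, 0, 1, 1))


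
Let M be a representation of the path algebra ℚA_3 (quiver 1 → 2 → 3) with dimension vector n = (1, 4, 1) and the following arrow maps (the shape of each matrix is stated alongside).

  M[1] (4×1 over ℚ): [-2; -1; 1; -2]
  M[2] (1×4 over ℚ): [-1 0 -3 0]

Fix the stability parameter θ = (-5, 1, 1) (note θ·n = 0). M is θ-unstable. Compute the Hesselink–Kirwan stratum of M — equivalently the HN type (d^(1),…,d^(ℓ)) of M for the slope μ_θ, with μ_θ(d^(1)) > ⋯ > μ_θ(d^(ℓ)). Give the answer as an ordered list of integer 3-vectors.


Via rank(M_{q-1}∘⋯∘M_p): M ≅ I[1,3], I[2,2]^3.
μ_θ-semistable layers: μ^(1)=1; μ^(2)=-5

((0, 4, 1); (1, 0, 0))


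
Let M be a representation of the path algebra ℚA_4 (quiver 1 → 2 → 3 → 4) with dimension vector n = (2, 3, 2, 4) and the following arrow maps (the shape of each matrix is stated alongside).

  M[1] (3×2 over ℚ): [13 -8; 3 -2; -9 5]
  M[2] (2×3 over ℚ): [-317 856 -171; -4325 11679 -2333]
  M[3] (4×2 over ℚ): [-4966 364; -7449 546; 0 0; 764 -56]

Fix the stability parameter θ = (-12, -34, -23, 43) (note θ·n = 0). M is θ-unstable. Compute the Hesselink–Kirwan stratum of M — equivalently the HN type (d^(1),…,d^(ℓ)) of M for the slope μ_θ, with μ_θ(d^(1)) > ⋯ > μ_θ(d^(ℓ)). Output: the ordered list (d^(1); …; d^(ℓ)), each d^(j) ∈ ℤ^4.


Interval decomposition of M: I[1,3], I[1,4], I[2,2], I[4,4]^3.
HN type (ℓ=3): μ^(1)=43; μ^(2)=-23; μ^(3)=-34

((0, 0, 0, 4); (2, 2, 2, 0); (0, 1, 0, 0))


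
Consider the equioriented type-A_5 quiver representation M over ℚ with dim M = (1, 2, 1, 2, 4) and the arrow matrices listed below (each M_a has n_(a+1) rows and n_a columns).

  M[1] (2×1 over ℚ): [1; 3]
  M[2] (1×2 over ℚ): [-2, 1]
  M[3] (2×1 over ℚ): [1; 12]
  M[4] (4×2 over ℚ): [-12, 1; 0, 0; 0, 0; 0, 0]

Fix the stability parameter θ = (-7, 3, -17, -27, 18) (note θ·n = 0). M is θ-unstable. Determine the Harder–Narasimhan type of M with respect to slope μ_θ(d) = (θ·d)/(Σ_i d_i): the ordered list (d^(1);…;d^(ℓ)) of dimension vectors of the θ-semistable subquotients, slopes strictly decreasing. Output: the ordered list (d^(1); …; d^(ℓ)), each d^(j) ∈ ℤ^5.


Barcode: M ≅ I[1,4], I[2,2], I[4,5], I[5,5]^3. HN layers by μ_θ (4 steps, strictly decreasing):
  μ^(1)=18; μ^(2)=3; μ^(3)=-12; μ^(4)=-27

((0, 0, 0, 0, 4); (0, 1, 0, 0, 0); (1, 1, 1, 1, 0); (0, 0, 0, 1, 0))


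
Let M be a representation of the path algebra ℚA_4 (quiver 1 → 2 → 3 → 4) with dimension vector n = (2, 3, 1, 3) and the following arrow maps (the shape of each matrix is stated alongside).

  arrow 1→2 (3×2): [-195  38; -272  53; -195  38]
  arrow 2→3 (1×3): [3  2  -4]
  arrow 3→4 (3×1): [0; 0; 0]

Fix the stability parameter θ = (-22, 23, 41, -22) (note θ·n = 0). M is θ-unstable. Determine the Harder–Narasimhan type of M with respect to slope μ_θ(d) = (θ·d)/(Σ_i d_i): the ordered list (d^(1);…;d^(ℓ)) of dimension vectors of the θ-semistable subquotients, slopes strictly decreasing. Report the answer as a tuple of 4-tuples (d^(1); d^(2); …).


Barcode: M ≅ I[1,2], I[1,3], I[2,2], I[4,4]^3. HN layers by μ_θ (3 steps, strictly decreasing):
  μ^(1)=41; μ^(2)=23; μ^(3)=-22

((0, 0, 1, 0); (0, 3, 0, 0); (2, 0, 0, 3))


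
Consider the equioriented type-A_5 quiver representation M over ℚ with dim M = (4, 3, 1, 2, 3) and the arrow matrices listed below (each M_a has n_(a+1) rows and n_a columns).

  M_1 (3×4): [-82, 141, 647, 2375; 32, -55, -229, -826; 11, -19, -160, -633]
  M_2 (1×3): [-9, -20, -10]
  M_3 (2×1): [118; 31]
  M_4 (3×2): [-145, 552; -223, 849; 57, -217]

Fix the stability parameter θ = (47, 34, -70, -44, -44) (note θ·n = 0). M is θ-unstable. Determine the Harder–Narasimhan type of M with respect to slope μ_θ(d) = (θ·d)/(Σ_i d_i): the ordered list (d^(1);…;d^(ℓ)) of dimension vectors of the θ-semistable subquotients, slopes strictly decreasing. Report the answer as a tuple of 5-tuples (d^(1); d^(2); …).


Barcode: M ≅ I[1,1], I[1,2]^2, I[1,5], I[4,5], I[5,5]. HN layers by μ_θ (4 steps, strictly decreasing):
  μ^(1)=47; μ^(2)=81/2; μ^(3)=-77/5; μ^(4)=-44

((1, 0, 0, 0, 0); (2, 2, 0, 0, 0); (1, 1, 1, 1, 1); (0, 0, 0, 1, 2))


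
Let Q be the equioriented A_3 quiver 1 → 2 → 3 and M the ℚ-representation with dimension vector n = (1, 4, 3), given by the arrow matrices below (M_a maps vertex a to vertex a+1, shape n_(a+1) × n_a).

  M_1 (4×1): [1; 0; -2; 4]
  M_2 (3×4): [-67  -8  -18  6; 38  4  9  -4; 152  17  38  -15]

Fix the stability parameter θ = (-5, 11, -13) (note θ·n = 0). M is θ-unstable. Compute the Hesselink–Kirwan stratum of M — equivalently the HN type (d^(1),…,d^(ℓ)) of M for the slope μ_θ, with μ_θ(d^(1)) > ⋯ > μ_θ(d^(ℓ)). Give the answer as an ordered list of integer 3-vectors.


Barcode: M ≅ I[1,3], I[2,2], I[2,3]^2. HN layers by μ_θ (3 steps, strictly decreasing):
  μ^(1)=11; μ^(2)=-1; μ^(3)=-5

((0, 1, 0); (0, 3, 3); (1, 0, 0))


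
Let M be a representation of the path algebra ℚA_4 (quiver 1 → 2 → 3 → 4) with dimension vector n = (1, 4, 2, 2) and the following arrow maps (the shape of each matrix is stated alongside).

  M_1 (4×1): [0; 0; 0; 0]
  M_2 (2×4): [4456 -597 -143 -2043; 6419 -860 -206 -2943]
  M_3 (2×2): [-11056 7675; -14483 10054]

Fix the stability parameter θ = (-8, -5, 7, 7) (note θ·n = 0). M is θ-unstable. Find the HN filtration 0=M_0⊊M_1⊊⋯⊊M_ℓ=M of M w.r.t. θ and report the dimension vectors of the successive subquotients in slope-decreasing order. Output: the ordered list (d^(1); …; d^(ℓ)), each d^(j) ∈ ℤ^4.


Interval decomposition of M: I[1,1], I[2,2]^2, I[2,4]^2.
HN type (ℓ=3): μ^(1)=7; μ^(2)=-5; μ^(3)=-8

((0, 0, 2, 2); (0, 4, 0, 0); (1, 0, 0, 0))


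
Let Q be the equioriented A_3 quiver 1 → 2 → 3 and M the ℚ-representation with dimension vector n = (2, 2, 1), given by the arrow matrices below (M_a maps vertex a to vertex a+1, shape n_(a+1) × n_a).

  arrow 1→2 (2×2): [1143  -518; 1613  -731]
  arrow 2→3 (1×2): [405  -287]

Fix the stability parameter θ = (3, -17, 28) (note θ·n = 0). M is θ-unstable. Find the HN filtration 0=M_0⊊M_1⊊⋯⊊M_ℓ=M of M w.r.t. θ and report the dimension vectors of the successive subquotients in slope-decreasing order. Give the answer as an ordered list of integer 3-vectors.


Via rank(M_{q-1}∘⋯∘M_p): M ≅ I[1,2], I[1,3].
μ_θ-semistable layers: μ^(1)=28; μ^(2)=-7

((0, 0, 1); (2, 2, 0))


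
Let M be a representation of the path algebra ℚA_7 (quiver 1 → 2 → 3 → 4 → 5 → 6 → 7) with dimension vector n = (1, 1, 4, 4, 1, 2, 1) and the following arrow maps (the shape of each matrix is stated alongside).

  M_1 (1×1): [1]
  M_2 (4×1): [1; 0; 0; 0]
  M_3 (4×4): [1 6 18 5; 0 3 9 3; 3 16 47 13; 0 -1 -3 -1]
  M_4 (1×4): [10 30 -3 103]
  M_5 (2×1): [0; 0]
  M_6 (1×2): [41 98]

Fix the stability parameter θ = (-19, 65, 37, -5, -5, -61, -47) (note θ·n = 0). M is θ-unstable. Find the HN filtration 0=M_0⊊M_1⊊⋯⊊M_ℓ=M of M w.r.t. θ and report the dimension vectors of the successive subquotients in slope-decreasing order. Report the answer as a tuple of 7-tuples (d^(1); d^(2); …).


Interval decomposition of M: I[1,5], I[3,3], I[3,4]^2, I[4,4], I[6,6], I[6,7].
HN type (ℓ=7): μ^(1)=37; μ^(2)=23; μ^(3)=16; μ^(4)=-5; μ^(5)=-19; μ^(6)=-47; μ^(7)=-61

((0, 0, 1, 0, 0, 0, 0); (0, 1, 1, 1, 1, 0, 0); (0, 0, 2, 2, 0, 0, 0); (0, 0, 0, 1, 0, 0, 0); (1, 0, 0, 0, 0, 0, 0); (0, 0, 0, 0, 0, 0, 1); (0, 0, 0, 0, 0, 2, 0))


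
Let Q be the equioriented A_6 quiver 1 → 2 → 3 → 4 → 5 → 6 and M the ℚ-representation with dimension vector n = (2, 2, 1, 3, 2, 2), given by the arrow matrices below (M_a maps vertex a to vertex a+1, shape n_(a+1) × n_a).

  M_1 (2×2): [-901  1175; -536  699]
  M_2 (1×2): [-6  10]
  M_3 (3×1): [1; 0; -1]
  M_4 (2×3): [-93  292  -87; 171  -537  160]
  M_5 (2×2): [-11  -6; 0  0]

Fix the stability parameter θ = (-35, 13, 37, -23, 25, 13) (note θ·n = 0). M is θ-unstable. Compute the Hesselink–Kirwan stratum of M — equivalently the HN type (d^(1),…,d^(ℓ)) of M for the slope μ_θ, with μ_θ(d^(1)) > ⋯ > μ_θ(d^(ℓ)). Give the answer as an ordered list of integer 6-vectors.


Barcode: M ≅ I[1,2], I[1,5], I[4,4], I[4,6], I[6,6]. HN layers by μ_θ (6 steps, strictly decreasing):
  μ^(1)=25; μ^(2)=19; μ^(3)=13; μ^(4)=9; μ^(5)=-23; μ^(6)=-35

((0, 0, 0, 0, 1, 0); (0, 0, 0, 0, 1, 1); (0, 1, 0, 0, 0, 1); (0, 1, 1, 1, 0, 0); (0, 0, 0, 2, 0, 0); (2, 0, 0, 0, 0, 0))


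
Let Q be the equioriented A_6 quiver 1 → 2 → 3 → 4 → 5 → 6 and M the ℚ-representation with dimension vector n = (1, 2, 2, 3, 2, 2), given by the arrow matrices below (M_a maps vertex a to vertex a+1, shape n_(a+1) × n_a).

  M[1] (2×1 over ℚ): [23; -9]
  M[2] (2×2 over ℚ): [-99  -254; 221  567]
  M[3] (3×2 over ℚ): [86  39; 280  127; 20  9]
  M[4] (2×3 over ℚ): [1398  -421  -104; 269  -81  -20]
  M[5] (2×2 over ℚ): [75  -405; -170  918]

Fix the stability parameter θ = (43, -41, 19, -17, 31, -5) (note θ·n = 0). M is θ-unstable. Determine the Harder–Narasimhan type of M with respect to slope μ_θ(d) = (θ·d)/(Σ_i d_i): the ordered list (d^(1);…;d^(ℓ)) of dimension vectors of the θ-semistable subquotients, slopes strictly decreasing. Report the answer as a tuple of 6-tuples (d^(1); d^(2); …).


Barcode: M ≅ I[1,6], I[2,5], I[4,4], I[6,6]. HN layers by μ_θ (6 steps, strictly decreasing):
  μ^(1)=31; μ^(2)=13; μ^(3)=1; μ^(4)=-5; μ^(5)=-17; μ^(6)=-41

((0, 0, 0, 0, 1, 0); (0, 0, 0, 0, 1, 1); (1, 1, 2, 2, 0, 0); (0, 0, 0, 0, 0, 1); (0, 0, 0, 1, 0, 0); (0, 1, 0, 0, 0, 0))


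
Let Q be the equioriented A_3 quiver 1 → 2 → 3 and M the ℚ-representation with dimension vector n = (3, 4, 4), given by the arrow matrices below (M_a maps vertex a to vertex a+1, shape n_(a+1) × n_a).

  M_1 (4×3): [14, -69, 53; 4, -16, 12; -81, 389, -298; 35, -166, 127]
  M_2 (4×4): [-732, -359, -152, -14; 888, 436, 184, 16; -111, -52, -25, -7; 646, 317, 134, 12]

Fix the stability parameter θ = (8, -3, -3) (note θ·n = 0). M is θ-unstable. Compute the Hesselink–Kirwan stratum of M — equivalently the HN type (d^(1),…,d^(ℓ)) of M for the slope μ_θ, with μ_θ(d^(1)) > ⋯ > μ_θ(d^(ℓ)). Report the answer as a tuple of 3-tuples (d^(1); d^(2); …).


Barcode: M ≅ I[1,1], I[1,2], I[1,3], I[2,2], I[2,3], I[3,3]^2. HN layers by μ_θ (4 steps, strictly decreasing):
  μ^(1)=8; μ^(2)=5/2; μ^(3)=2/3; μ^(4)=-3

((1, 0, 0); (1, 1, 0); (1, 1, 1); (0, 2, 3))


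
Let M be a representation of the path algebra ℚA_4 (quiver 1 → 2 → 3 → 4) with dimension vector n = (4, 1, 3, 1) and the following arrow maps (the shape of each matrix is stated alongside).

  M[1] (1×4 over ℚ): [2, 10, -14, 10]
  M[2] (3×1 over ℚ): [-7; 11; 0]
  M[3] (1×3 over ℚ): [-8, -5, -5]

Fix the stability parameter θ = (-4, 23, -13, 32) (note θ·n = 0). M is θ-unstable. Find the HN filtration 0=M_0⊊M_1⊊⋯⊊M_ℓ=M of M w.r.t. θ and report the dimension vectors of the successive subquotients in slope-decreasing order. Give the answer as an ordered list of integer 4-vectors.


Via rank(M_{q-1}∘⋯∘M_p): M ≅ I[1,1]^3, I[1,4], I[3,3]^2.
μ_θ-semistable layers: μ^(1)=32; μ^(2)=5; μ^(3)=-4; μ^(4)=-13

((0, 0, 0, 1); (0, 1, 1, 0); (4, 0, 0, 0); (0, 0, 2, 0))


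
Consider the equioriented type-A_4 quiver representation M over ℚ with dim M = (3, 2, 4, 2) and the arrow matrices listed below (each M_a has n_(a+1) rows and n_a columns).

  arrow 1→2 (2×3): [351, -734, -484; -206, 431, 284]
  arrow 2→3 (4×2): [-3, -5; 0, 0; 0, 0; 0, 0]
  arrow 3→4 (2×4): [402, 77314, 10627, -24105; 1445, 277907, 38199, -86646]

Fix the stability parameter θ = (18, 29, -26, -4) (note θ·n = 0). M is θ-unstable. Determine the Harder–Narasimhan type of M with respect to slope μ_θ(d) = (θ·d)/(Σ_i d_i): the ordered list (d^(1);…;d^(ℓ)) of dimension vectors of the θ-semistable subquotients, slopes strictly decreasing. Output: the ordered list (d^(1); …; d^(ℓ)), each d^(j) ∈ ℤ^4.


Barcode: M ≅ I[1,1], I[1,2], I[1,4], I[3,3]^2, I[3,4]. HN layers by μ_θ (5 steps, strictly decreasing):
  μ^(1)=29; μ^(2)=18; μ^(3)=17/4; μ^(4)=-4; μ^(5)=-26

((0, 1, 0, 0); (2, 0, 0, 0); (1, 1, 1, 1); (0, 0, 0, 1); (0, 0, 3, 0))


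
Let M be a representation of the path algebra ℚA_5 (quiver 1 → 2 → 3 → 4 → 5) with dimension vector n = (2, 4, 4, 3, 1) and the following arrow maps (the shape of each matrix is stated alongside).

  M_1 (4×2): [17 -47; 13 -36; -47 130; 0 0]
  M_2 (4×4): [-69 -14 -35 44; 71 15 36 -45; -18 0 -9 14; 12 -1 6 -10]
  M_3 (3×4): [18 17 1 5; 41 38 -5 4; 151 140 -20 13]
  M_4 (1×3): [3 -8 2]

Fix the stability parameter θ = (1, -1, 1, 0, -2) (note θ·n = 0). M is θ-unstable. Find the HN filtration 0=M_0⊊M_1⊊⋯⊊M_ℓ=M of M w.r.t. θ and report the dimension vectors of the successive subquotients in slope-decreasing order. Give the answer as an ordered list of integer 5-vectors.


Interval decomposition of M: I[1,4], I[1,5], I[2,3], I[2,4].
HN type (ℓ=5): μ^(1)=1; μ^(2)=1/2; μ^(3)=0; μ^(4)=-1/5; μ^(5)=-1

((0, 0, 1, 0, 0); (0, 0, 2, 2, 0); (1, 1, 0, 0, 0); (1, 1, 1, 1, 1); (0, 2, 0, 0, 0))


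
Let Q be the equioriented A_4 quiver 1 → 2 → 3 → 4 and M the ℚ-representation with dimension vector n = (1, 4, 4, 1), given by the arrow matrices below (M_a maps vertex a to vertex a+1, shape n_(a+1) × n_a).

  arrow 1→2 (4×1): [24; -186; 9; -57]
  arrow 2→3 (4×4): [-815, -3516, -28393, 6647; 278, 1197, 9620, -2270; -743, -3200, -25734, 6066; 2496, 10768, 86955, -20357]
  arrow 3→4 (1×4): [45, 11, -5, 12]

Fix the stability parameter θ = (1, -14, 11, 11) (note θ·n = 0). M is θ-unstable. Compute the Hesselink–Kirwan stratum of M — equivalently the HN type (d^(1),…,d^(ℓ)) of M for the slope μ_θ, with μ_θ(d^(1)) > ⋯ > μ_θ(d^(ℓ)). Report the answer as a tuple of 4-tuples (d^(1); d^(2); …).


Barcode: M ≅ I[1,2], I[2,3]^2, I[2,4], I[3,3]. HN layers by μ_θ (3 steps, strictly decreasing):
  μ^(1)=11; μ^(2)=-13/2; μ^(3)=-14

((0, 0, 4, 1); (1, 1, 0, 0); (0, 3, 0, 0))


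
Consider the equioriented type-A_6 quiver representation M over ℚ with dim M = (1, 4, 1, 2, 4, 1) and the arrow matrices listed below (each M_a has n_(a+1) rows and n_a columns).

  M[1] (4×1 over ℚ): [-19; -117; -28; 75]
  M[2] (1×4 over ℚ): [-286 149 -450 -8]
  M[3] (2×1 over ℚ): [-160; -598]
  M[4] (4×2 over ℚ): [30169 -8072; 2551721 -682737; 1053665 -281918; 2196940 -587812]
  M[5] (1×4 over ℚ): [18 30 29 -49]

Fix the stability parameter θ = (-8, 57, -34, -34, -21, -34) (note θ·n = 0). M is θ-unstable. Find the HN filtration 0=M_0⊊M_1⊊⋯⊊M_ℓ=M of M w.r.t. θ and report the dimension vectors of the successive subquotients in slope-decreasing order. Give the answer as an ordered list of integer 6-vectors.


Interval decomposition of M: I[1,5], I[2,2]^3, I[4,6], I[5,5]^2.
HN type (ℓ=5): μ^(1)=57; μ^(2)=-8; μ^(3)=-21; μ^(4)=-55/2; μ^(5)=-34

((0, 3, 0, 0, 0, 0); (1, 1, 1, 1, 1, 0); (0, 0, 0, 0, 2, 0); (0, 0, 0, 0, 1, 1); (0, 0, 0, 1, 0, 0))


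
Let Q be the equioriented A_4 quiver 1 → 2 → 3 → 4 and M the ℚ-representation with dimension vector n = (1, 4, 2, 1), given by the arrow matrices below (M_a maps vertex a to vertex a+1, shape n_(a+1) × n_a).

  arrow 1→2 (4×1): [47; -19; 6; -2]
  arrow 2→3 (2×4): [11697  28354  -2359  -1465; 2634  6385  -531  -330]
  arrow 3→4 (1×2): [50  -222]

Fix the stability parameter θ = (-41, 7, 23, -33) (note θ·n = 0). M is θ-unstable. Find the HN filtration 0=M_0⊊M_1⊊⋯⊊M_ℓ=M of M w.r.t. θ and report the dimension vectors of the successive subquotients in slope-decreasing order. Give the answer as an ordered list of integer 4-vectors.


Via rank(M_{q-1}∘⋯∘M_p): M ≅ I[1,4], I[2,2]^2, I[2,3].
μ_θ-semistable layers: μ^(1)=23; μ^(2)=7; μ^(3)=-1; μ^(4)=-41

((0, 0, 1, 0); (0, 3, 0, 0); (0, 1, 1, 1); (1, 0, 0, 0))


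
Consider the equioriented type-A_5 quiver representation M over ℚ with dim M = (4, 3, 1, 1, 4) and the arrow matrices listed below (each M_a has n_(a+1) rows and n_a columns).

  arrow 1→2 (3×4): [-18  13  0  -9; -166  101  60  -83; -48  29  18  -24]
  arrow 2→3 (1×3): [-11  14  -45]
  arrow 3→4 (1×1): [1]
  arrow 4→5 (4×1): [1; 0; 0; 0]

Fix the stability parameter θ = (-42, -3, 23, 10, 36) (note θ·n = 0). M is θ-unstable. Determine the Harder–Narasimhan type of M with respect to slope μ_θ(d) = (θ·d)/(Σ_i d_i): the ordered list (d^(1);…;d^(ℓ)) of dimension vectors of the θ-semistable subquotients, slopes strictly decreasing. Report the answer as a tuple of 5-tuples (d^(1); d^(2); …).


Barcode: M ≅ I[1,1]^2, I[1,2], I[1,5], I[2,2], I[5,5]^3. HN layers by μ_θ (4 steps, strictly decreasing):
  μ^(1)=36; μ^(2)=33/2; μ^(3)=-3; μ^(4)=-42

((0, 0, 0, 0, 4); (0, 0, 1, 1, 0); (0, 3, 0, 0, 0); (4, 0, 0, 0, 0))


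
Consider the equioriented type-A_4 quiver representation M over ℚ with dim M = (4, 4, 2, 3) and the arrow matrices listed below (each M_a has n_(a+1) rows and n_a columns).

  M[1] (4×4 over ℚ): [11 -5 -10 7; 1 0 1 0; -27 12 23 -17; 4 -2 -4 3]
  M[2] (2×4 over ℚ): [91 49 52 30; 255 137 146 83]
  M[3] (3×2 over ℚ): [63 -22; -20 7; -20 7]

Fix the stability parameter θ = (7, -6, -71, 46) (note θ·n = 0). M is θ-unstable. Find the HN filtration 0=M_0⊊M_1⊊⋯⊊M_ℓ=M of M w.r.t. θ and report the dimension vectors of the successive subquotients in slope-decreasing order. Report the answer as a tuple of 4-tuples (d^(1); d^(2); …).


Barcode: M ≅ I[1,1], I[1,2], I[1,4]^2, I[2,2], I[4,4]. HN layers by μ_θ (5 steps, strictly decreasing):
  μ^(1)=46; μ^(2)=7; μ^(3)=1/2; μ^(4)=-6; μ^(5)=-70/3

((0, 0, 0, 3); (1, 0, 0, 0); (1, 1, 0, 0); (0, 1, 0, 0); (2, 2, 2, 0))


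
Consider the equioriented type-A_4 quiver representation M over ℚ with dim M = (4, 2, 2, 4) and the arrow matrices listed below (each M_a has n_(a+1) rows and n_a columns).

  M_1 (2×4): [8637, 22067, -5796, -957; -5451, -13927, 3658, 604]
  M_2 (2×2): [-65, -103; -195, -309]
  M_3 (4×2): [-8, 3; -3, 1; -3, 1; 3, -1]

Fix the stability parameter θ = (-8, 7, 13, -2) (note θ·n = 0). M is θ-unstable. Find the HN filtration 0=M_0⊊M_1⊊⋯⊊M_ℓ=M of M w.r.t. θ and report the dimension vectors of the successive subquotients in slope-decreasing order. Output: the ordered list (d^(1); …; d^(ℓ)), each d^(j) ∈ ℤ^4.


Interval decomposition of M: I[1,1]^2, I[1,2], I[1,4], I[3,4], I[4,4]^2.
HN type (ℓ=5): μ^(1)=7; μ^(2)=6; μ^(3)=11/2; μ^(4)=-2; μ^(5)=-8

((0, 1, 0, 0); (0, 1, 1, 1); (0, 0, 1, 1); (0, 0, 0, 2); (4, 0, 0, 0))


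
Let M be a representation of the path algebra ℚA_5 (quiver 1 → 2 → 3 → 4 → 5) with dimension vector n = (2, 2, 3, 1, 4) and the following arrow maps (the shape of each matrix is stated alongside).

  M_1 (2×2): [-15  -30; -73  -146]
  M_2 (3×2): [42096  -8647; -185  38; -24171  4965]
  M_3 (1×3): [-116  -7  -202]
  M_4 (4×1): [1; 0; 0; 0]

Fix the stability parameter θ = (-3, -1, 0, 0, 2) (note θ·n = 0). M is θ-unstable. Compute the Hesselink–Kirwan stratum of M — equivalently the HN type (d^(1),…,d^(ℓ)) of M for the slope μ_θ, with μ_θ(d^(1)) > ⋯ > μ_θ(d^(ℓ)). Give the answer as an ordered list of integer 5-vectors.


Via rank(M_{q-1}∘⋯∘M_p): M ≅ I[1,1], I[1,5], I[2,3], I[3,3], I[5,5]^3.
μ_θ-semistable layers: μ^(1)=2; μ^(2)=0; μ^(3)=-1; μ^(4)=-3

((0, 0, 0, 0, 4); (0, 0, 3, 1, 0); (0, 2, 0, 0, 0); (2, 0, 0, 0, 0))


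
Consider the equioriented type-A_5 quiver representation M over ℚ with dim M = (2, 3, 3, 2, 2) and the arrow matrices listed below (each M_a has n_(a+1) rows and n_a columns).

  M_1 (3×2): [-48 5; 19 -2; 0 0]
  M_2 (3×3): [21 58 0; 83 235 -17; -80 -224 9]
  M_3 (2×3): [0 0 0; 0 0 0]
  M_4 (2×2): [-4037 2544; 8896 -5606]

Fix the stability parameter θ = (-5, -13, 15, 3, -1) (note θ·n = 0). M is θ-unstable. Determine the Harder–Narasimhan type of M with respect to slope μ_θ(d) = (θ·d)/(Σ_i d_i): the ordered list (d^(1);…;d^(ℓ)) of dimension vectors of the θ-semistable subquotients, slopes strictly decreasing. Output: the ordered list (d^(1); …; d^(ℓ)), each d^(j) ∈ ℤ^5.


Via rank(M_{q-1}∘⋯∘M_p): M ≅ I[1,3]^2, I[2,3], I[4,5]^2.
μ_θ-semistable layers: μ^(1)=15; μ^(2)=1; μ^(3)=-9; μ^(4)=-13

((0, 0, 3, 0, 0); (0, 0, 0, 2, 2); (2, 2, 0, 0, 0); (0, 1, 0, 0, 0))


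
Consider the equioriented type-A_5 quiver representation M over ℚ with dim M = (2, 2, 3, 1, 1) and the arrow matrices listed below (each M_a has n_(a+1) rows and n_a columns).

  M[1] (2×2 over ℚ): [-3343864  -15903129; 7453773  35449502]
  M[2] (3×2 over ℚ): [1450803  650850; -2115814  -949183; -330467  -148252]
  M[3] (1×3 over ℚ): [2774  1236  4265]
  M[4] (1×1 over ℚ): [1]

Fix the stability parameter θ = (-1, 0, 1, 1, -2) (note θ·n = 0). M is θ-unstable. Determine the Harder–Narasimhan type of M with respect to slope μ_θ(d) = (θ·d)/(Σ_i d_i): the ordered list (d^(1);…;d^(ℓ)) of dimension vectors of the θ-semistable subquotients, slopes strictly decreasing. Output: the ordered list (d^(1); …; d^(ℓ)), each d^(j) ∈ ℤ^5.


Interval decomposition of M: I[1,3], I[1,5], I[3,3].
HN type (ℓ=3): μ^(1)=1; μ^(2)=0; μ^(3)=-1

((0, 0, 2, 0, 0); (0, 2, 1, 1, 1); (2, 0, 0, 0, 0))


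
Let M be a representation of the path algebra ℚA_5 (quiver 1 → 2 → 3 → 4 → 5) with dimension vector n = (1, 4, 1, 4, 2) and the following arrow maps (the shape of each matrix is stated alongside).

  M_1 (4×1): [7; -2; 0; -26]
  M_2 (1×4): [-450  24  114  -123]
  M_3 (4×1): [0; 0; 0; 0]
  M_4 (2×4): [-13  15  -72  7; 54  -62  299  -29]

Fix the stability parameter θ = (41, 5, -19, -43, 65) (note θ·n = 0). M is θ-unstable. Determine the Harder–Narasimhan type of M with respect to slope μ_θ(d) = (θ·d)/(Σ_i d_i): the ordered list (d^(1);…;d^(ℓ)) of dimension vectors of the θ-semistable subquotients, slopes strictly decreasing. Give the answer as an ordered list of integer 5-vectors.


Barcode: M ≅ I[1,2], I[2,2]^2, I[2,3], I[4,4]^2, I[4,5]^2. HN layers by μ_θ (5 steps, strictly decreasing):
  μ^(1)=65; μ^(2)=23; μ^(3)=5; μ^(4)=-7; μ^(5)=-43

((0, 0, 0, 0, 2); (1, 1, 0, 0, 0); (0, 2, 0, 0, 0); (0, 1, 1, 0, 0); (0, 0, 0, 4, 0))


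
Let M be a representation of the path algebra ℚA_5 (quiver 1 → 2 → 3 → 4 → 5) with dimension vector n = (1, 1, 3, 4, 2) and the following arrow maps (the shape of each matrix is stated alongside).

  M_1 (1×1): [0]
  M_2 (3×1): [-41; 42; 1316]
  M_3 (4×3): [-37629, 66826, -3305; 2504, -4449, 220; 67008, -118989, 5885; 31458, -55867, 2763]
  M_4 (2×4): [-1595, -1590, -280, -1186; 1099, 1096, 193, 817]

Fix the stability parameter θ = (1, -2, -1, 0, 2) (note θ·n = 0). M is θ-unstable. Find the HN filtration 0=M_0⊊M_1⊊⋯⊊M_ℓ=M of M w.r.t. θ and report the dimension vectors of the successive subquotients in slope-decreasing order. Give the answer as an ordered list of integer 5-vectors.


Interval decomposition of M: I[1,1], I[2,5], I[3,4], I[3,5], I[4,4].
HN type (ℓ=5): μ^(1)=2; μ^(2)=1; μ^(3)=0; μ^(4)=-1; μ^(5)=-2

((0, 0, 0, 0, 2); (1, 0, 0, 0, 0); (0, 0, 0, 4, 0); (0, 0, 3, 0, 0); (0, 1, 0, 0, 0))


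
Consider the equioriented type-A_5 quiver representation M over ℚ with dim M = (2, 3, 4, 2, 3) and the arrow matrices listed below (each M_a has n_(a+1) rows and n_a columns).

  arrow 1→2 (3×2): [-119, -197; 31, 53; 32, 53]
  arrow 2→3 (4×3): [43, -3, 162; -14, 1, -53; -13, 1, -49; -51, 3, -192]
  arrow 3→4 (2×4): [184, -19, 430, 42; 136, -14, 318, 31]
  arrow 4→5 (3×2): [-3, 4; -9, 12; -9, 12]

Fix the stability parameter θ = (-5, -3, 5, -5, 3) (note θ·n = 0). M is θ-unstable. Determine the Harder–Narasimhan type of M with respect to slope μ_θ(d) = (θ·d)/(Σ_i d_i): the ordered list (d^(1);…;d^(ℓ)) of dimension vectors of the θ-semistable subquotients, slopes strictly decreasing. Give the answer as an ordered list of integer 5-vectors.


Interval decomposition of M: I[1,4], I[1,5], I[2,3], I[3,3], I[5,5]^2.
HN type (ℓ=5): μ^(1)=5; μ^(2)=3; μ^(3)=0; μ^(4)=-3; μ^(5)=-5

((0, 0, 2, 0, 0); (0, 0, 0, 0, 3); (0, 0, 2, 2, 0); (0, 3, 0, 0, 0); (2, 0, 0, 0, 0))


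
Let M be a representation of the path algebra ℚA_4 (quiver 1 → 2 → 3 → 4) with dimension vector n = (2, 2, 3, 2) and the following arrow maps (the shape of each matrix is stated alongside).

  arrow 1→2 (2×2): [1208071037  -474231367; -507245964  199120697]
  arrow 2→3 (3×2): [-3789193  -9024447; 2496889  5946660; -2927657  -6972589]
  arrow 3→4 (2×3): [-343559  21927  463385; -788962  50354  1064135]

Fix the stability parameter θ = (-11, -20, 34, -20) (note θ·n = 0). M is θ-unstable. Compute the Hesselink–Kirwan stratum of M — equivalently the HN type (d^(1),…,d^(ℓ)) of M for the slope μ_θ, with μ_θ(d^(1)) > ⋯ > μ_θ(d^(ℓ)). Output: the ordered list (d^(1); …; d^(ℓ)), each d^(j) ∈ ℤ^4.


Via rank(M_{q-1}∘⋯∘M_p): M ≅ I[1,4]^2, I[3,3].
μ_θ-semistable layers: μ^(1)=34; μ^(2)=7; μ^(3)=-31/2

((0, 0, 1, 0); (0, 0, 2, 2); (2, 2, 0, 0))


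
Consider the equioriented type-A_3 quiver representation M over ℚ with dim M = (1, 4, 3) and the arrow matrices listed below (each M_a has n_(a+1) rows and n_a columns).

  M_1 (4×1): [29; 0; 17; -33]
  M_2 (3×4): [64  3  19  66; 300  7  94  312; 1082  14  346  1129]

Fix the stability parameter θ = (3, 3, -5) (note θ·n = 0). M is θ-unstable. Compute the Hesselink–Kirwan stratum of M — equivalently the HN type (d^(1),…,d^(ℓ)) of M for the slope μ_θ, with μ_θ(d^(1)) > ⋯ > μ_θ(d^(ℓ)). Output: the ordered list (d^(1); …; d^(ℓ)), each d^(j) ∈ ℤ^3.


Via rank(M_{q-1}∘⋯∘M_p): M ≅ I[1,3], I[2,2], I[2,3]^2.
μ_θ-semistable layers: μ^(1)=3; μ^(2)=1/3; μ^(3)=-1

((0, 1, 0); (1, 1, 1); (0, 2, 2))


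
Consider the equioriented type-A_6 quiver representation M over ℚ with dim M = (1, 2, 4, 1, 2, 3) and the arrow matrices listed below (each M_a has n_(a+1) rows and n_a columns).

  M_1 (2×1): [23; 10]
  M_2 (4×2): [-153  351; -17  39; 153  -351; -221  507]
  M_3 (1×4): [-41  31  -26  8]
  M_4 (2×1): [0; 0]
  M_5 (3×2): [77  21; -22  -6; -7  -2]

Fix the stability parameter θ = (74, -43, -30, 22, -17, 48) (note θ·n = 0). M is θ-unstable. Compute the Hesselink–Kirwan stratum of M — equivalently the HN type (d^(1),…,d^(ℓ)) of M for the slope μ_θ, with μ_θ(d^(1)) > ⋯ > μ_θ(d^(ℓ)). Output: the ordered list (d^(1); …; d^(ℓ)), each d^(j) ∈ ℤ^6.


Via rank(M_{q-1}∘⋯∘M_p): M ≅ I[1,3], I[2,2], I[3,3]^2, I[3,4], I[5,6]^2, I[6,6].
μ_θ-semistable layers: μ^(1)=48; μ^(2)=22; μ^(3)=1/3; μ^(4)=-17; μ^(5)=-30; μ^(6)=-43

((0, 0, 0, 0, 0, 3); (0, 0, 0, 1, 0, 0); (1, 1, 1, 0, 0, 0); (0, 0, 0, 0, 2, 0); (0, 0, 3, 0, 0, 0); (0, 1, 0, 0, 0, 0))


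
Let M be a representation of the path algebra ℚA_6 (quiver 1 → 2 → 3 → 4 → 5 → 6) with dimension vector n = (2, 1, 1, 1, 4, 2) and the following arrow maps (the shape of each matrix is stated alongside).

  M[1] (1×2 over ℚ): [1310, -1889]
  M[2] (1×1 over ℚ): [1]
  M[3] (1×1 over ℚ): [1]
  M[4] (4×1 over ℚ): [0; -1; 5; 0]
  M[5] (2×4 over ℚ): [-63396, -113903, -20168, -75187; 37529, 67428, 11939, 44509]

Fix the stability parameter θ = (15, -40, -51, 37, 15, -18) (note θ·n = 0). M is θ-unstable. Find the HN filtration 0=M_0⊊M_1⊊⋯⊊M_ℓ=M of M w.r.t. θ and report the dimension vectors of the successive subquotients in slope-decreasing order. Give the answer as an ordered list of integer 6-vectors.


Interval decomposition of M: I[1,1], I[1,6], I[5,5]^2, I[5,6].
HN type (ℓ=4): μ^(1)=15; μ^(2)=34/3; μ^(3)=-3/2; μ^(4)=-76/3

((1, 0, 0, 0, 2, 0); (0, 0, 0, 1, 1, 1); (0, 0, 0, 0, 1, 1); (1, 1, 1, 0, 0, 0))


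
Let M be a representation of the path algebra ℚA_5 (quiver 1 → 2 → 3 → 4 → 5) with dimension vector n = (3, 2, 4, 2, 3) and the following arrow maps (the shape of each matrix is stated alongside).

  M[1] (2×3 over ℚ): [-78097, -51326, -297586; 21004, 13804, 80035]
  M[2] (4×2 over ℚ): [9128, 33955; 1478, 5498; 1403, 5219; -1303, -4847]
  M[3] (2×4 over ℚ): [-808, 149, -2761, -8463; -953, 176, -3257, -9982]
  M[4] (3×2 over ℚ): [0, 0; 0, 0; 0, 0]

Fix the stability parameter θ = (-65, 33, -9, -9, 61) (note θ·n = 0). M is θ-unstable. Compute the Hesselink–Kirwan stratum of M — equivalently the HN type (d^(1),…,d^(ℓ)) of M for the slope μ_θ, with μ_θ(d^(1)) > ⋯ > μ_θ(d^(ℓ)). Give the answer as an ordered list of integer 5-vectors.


Barcode: M ≅ I[1,1], I[1,3], I[1,4], I[3,3], I[3,4], I[5,5]^3. HN layers by μ_θ (5 steps, strictly decreasing):
  μ^(1)=61; μ^(2)=12; μ^(3)=5; μ^(4)=-9; μ^(5)=-65

((0, 0, 0, 0, 3); (0, 1, 1, 0, 0); (0, 1, 1, 1, 0); (0, 0, 2, 1, 0); (3, 0, 0, 0, 0))


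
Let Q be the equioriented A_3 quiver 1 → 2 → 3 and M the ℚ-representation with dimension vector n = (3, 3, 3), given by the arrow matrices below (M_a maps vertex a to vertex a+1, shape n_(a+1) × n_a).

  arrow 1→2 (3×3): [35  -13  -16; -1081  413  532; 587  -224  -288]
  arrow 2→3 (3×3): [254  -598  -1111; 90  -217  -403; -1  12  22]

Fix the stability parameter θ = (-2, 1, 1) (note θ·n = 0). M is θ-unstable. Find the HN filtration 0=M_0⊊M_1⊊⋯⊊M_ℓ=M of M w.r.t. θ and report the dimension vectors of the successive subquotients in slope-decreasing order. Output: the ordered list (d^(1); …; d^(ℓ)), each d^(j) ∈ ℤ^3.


Barcode: M ≅ I[1,3]^3. HN layers by μ_θ (2 steps, strictly decreasing):
  μ^(1)=1; μ^(2)=-2

((0, 3, 3); (3, 0, 0))


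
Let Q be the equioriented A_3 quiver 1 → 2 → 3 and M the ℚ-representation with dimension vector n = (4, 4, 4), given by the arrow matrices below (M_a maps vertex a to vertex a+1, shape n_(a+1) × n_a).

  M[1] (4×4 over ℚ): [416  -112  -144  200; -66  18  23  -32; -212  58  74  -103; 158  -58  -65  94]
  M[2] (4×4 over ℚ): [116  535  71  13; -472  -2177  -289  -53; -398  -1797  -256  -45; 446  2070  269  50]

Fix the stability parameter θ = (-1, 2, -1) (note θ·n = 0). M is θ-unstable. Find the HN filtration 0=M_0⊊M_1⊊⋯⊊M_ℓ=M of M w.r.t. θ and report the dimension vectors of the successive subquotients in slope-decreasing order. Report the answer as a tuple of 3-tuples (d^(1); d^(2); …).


Interval decomposition of M: I[1,1]^2, I[1,3]^2, I[2,2], I[2,3], I[3,3].
HN type (ℓ=3): μ^(1)=2; μ^(2)=1/2; μ^(3)=-1

((0, 1, 0); (0, 3, 3); (4, 0, 1))


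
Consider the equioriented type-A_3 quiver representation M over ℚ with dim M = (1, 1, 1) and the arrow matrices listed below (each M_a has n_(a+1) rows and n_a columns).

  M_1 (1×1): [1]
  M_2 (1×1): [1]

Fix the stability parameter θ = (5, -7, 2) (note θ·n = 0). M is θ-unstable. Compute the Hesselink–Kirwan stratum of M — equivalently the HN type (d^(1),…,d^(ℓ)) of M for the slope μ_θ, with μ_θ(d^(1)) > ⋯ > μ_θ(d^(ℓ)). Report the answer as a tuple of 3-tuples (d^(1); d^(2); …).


Interval decomposition of M: I[1,3].
HN type (ℓ=2): μ^(1)=2; μ^(2)=-1

((0, 0, 1); (1, 1, 0))


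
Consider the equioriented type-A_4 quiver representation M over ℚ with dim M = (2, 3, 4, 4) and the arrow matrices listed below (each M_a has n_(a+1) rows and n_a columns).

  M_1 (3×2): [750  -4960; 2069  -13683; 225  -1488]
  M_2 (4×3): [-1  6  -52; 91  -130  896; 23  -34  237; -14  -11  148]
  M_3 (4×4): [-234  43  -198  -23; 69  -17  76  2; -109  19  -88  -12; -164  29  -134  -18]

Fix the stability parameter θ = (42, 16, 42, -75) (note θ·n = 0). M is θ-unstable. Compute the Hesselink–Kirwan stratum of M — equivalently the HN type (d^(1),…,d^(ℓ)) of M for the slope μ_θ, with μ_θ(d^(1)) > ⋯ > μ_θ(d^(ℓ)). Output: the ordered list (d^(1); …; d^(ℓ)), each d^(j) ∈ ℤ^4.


Barcode: M ≅ I[1,3], I[1,4], I[2,4], I[3,4], I[4,4]. HN layers by μ_θ (6 steps, strictly decreasing):
  μ^(1)=42; μ^(2)=29; μ^(3)=25/4; μ^(4)=-17/3; μ^(5)=-33/2; μ^(6)=-75

((0, 0, 1, 0); (1, 1, 0, 0); (1, 1, 1, 1); (0, 1, 1, 1); (0, 0, 1, 1); (0, 0, 0, 1))


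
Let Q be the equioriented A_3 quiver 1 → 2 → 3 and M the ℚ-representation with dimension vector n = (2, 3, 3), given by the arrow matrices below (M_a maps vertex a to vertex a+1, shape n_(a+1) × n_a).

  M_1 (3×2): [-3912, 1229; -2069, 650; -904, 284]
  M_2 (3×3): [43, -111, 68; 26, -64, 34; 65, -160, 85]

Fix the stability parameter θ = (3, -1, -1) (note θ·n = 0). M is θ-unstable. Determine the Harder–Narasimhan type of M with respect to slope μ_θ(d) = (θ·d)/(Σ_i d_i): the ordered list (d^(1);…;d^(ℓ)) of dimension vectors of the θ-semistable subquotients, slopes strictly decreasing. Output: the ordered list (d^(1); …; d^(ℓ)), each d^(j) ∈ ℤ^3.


Interval decomposition of M: I[1,3]^2, I[2,2], I[3,3].
HN type (ℓ=2): μ^(1)=1/3; μ^(2)=-1

((2, 2, 2); (0, 1, 1))


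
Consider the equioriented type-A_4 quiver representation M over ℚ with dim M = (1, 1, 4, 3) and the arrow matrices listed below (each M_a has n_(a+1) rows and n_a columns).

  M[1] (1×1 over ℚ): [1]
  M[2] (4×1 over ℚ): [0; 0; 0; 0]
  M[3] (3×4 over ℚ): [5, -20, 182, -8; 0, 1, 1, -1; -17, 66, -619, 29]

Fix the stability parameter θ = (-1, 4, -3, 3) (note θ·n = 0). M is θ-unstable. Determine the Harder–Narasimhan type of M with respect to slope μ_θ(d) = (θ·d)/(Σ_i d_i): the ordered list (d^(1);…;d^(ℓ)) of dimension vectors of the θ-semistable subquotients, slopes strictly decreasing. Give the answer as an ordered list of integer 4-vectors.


Interval decomposition of M: I[1,2], I[3,3], I[3,4]^3.
HN type (ℓ=4): μ^(1)=4; μ^(2)=3; μ^(3)=-1; μ^(4)=-3

((0, 1, 0, 0); (0, 0, 0, 3); (1, 0, 0, 0); (0, 0, 4, 0))


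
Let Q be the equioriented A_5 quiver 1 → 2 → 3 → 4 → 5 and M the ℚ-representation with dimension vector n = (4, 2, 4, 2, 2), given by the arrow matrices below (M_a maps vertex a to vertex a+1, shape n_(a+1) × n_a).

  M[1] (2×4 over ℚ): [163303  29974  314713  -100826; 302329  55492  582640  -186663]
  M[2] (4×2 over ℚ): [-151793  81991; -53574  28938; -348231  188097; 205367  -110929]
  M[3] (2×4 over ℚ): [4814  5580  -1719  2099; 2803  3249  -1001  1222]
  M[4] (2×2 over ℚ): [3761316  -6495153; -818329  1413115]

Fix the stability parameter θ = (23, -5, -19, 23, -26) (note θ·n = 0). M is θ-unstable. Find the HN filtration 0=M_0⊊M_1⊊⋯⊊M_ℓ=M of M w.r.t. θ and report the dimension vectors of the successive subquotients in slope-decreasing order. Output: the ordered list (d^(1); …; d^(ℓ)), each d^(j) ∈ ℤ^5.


Interval decomposition of M: I[1,1]^2, I[1,2], I[1,3], I[3,3], I[3,5]^2.
HN type (ℓ=5): μ^(1)=23; μ^(2)=9; μ^(3)=-1/3; μ^(4)=-3/2; μ^(5)=-19

((2, 0, 0, 0, 0); (1, 1, 0, 0, 0); (1, 1, 1, 0, 0); (0, 0, 0, 2, 2); (0, 0, 3, 0, 0))


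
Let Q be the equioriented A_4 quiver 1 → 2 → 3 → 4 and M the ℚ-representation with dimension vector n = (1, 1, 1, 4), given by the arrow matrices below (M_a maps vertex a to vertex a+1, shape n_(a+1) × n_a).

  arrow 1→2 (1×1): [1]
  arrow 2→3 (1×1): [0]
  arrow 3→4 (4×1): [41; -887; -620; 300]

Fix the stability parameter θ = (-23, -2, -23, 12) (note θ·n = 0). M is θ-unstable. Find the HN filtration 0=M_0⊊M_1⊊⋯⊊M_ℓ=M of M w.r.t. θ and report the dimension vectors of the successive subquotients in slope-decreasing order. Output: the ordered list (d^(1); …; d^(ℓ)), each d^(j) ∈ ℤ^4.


Barcode: M ≅ I[1,2], I[3,4], I[4,4]^3. HN layers by μ_θ (3 steps, strictly decreasing):
  μ^(1)=12; μ^(2)=-2; μ^(3)=-23

((0, 0, 0, 4); (0, 1, 0, 0); (1, 0, 1, 0))


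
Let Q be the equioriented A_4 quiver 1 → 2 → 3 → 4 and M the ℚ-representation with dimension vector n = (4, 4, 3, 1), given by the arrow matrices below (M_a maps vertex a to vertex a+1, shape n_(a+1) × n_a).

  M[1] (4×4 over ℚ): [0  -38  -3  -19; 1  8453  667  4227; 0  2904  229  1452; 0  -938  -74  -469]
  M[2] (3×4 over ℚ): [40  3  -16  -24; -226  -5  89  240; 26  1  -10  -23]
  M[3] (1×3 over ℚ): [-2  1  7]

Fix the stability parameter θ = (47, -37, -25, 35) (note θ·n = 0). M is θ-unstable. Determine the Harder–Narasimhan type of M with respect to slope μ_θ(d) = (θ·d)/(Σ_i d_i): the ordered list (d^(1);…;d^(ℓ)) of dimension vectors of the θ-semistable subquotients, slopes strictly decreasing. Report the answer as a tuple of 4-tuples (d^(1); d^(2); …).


Barcode: M ≅ I[1,1], I[1,3]^2, I[1,4], I[2,2]. HN layers by μ_θ (4 steps, strictly decreasing):
  μ^(1)=47; μ^(2)=35; μ^(3)=-5; μ^(4)=-37

((1, 0, 0, 0); (0, 0, 0, 1); (3, 3, 3, 0); (0, 1, 0, 0))


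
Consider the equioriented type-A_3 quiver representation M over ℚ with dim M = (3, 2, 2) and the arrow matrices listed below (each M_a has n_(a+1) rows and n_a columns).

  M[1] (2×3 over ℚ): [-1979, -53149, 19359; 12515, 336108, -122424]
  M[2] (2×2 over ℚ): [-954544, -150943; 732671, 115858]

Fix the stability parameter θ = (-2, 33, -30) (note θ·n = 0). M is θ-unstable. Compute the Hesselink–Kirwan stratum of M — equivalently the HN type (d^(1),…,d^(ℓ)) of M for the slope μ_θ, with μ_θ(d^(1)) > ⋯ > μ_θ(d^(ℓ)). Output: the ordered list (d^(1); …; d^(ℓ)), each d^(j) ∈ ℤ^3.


Barcode: M ≅ I[1,1], I[1,3]^2. HN layers by μ_θ (2 steps, strictly decreasing):
  μ^(1)=3/2; μ^(2)=-2

((0, 2, 2); (3, 0, 0))


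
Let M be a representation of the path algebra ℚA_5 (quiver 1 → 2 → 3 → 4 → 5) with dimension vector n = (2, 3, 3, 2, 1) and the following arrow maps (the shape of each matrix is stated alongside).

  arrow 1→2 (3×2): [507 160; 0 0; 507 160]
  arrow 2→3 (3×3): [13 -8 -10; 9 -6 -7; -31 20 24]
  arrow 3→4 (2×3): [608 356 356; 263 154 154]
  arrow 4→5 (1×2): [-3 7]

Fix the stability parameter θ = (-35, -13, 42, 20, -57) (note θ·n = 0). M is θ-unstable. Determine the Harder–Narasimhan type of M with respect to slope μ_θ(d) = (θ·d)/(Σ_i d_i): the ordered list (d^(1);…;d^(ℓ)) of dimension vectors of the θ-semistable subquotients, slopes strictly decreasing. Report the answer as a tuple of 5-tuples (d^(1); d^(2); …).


Barcode: M ≅ I[1,1], I[1,5], I[2,2], I[2,4], I[3,3]. HN layers by μ_θ (5 steps, strictly decreasing):
  μ^(1)=42; μ^(2)=31; μ^(3)=5/3; μ^(4)=-13; μ^(5)=-35

((0, 0, 1, 0, 0); (0, 0, 1, 1, 0); (0, 0, 1, 1, 1); (0, 3, 0, 0, 0); (2, 0, 0, 0, 0))
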